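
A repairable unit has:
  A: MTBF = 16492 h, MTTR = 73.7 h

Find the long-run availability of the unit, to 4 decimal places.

0.9956

A(A) = MTBF/(MTBF+MTTR) = 16492/(16492+73.7) = 0.9956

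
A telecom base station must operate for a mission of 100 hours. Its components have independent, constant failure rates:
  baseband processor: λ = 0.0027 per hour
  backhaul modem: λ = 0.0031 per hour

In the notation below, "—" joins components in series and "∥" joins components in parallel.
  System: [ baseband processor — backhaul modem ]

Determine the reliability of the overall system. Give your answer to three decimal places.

0.560

R(baseband processor) = exp(−0.0027 × 100) = 0.76338
R(backhaul modem) = exp(−0.0031 × 100) = 0.73345
Series (baseband processor and backhaul modem): 0.76338 × 0.73345 = 0.560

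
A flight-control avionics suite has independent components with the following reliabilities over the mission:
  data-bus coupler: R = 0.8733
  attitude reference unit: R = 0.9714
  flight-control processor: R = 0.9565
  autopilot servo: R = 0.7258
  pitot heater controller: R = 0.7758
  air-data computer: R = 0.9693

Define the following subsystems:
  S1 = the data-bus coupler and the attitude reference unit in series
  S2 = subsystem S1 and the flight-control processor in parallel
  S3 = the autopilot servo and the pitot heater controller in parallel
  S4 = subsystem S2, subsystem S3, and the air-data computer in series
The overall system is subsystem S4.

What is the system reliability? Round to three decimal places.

0.904

Series (data-bus coupler and attitude reference unit): 0.87330 × 0.97140 = 0.84832
Parallel ([0.84832] and flight-control processor): 1 − (1 − 0.84832)(1 − 0.95650) = 0.99340
Parallel (autopilot servo and pitot heater controller): 1 − (1 − 0.72580)(1 − 0.77580) = 0.93852
Series ([0.99340], [0.93852], and air-data computer): 0.99340 × 0.93852 × 0.96930 = 0.904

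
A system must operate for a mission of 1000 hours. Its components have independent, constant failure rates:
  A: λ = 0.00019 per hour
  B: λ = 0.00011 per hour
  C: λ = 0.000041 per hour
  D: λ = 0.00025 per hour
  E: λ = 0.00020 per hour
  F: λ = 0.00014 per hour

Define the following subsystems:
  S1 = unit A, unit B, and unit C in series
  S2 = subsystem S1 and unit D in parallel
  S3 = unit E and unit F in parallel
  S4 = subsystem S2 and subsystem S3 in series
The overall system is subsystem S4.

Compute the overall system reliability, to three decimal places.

0.914

R(A) = exp(−0.00019 × 1000) = 0.82696
R(B) = exp(−0.00011 × 1000) = 0.89583
R(C) = exp(−0.000041 × 1000) = 0.95983
R(D) = exp(−0.00025 × 1000) = 0.77880
R(E) = exp(−0.00020 × 1000) = 0.81873
R(F) = exp(−0.00014 × 1000) = 0.86936
Series (A, B, and C): 0.82696 × 0.89583 × 0.95983 = 0.71106
Parallel ([0.71106] and D): 1 − (1 − 0.71106)(1 − 0.77880) = 0.93609
Parallel (E and F): 1 − (1 − 0.81873)(1 − 0.86936) = 0.97632
Series ([0.93609] and [0.97632]): 0.93609 × 0.97632 = 0.914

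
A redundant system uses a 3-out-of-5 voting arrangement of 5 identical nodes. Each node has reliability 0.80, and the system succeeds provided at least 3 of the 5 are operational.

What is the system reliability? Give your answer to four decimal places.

R = Σ_{i=3}^{5} C(5,i) p^i (1−p)^{5−i} with p = 0.80
C(5,3)·0.80^3·0.20^2 = 0.204800
C(5,4)·0.80^4·0.20^1 = 0.409600
C(5,5)·0.80^5·0.20^0 = 0.327680
Sum = 0.9421

0.9421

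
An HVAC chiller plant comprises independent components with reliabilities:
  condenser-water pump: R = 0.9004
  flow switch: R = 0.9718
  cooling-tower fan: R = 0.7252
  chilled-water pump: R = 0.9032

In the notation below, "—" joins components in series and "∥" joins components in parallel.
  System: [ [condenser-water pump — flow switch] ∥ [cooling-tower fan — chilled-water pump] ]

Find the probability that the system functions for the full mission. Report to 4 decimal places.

0.9569

Series (condenser-water pump and flow switch): 0.900400 × 0.971800 = 0.875009
Series (cooling-tower fan and chilled-water pump): 0.725200 × 0.903200 = 0.655001
Parallel ([0.875009] and [0.655001]): 1 − (1 − 0.875009)(1 − 0.655001) = 0.9569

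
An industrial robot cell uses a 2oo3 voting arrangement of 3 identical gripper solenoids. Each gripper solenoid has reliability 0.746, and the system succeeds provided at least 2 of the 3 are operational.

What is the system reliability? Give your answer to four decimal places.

R = Σ_{i=2}^{3} C(3,i) p^i (1−p)^{3−i} with p = 0.746
C(3,2)·0.746^2·0.254^1 = 0.424065
C(3,3)·0.746^3·0.254^0 = 0.415161
Sum = 0.8392

0.8392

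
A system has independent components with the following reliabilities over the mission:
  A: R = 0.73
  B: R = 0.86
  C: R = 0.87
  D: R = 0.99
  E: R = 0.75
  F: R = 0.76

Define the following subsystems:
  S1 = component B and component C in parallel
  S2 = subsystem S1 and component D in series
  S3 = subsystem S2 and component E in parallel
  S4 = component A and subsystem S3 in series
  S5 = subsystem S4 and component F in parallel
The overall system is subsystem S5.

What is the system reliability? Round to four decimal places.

0.9340

Parallel (B and C): 1 − (1 − 0.860000)(1 − 0.870000) = 0.981800
Series ([0.981800] and D): 0.981800 × 0.990000 = 0.971982
Parallel ([0.971982] and E): 1 − (1 − 0.971982)(1 − 0.750000) = 0.992996
Series (A and [0.992996]): 0.730000 × 0.992996 = 0.724887
Parallel ([0.724887] and F): 1 − (1 − 0.724887)(1 − 0.760000) = 0.9340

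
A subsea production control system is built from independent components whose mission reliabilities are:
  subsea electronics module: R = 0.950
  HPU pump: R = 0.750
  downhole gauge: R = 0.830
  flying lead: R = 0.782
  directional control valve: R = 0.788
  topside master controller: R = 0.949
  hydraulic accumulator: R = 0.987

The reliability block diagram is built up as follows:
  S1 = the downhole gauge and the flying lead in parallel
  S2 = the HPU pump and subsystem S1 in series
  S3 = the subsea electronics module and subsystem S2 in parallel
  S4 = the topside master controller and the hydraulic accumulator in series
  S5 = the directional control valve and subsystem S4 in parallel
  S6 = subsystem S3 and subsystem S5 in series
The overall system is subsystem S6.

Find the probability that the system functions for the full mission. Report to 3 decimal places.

0.973

Parallel (downhole gauge and flying lead): 1 − (1 − 0.83000)(1 − 0.78200) = 0.96294
Series (HPU pump and [0.96294]): 0.75000 × 0.96294 = 0.72221
Parallel (subsea electronics module and [0.72221]): 1 − (1 − 0.95000)(1 − 0.72221) = 0.98611
Series (topside master controller and hydraulic accumulator): 0.94900 × 0.98700 = 0.93666
Parallel (directional control valve and [0.93666]): 1 − (1 − 0.78800)(1 − 0.93666) = 0.98657
Series ([0.98611] and [0.98657]): 0.98611 × 0.98657 = 0.973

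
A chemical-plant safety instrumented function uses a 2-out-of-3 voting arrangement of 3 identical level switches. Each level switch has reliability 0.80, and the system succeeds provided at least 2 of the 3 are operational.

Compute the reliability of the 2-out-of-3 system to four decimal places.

0.8960

R = Σ_{i=2}^{3} C(3,i) p^i (1−p)^{3−i} with p = 0.80
C(3,2)·0.80^2·0.20^1 = 0.384000
C(3,3)·0.80^3·0.20^0 = 0.512000
Sum = 0.8960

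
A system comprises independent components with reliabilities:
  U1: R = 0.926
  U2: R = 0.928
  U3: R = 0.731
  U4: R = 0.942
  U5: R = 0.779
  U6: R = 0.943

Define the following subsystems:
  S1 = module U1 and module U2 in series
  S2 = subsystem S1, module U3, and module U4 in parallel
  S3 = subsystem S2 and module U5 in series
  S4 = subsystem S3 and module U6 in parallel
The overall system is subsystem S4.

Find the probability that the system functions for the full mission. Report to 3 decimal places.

Series (U1 and U2): 0.92600 × 0.92800 = 0.85933
Parallel ([0.85933], U3, and U4): 1 − (1 − 0.85933)(1 − 0.73100)(1 − 0.94200) = 0.99781
Series ([0.99781] and U5): 0.99781 × 0.77900 = 0.77729
Parallel ([0.77729] and U6): 1 − (1 − 0.77729)(1 − 0.94300) = 0.987

0.987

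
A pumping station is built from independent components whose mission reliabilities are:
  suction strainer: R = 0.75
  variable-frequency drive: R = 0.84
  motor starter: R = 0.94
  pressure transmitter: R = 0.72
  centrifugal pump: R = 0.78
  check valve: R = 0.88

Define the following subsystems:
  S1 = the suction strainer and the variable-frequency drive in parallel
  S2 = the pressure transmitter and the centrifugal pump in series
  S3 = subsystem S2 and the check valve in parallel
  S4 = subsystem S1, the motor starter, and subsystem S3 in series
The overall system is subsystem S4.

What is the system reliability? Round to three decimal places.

Parallel (suction strainer and variable-frequency drive): 1 − (1 − 0.75000)(1 − 0.84000) = 0.96000
Series (pressure transmitter and centrifugal pump): 0.72000 × 0.78000 = 0.56160
Parallel ([0.56160] and check valve): 1 − (1 − 0.56160)(1 − 0.88000) = 0.94739
Series ([0.96000], motor starter, and [0.94739]): 0.96000 × 0.94000 × 0.94739 = 0.855

0.855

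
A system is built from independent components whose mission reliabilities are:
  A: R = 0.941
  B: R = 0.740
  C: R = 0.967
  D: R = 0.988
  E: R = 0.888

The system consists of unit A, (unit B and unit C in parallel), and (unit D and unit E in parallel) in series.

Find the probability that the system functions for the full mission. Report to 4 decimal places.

0.9317

Parallel (B and C): 1 − (1 − 0.740000)(1 − 0.967000) = 0.991420
Parallel (D and E): 1 − (1 − 0.988000)(1 − 0.888000) = 0.998656
Series (A, [0.991420], and [0.998656]): 0.941000 × 0.991420 × 0.998656 = 0.9317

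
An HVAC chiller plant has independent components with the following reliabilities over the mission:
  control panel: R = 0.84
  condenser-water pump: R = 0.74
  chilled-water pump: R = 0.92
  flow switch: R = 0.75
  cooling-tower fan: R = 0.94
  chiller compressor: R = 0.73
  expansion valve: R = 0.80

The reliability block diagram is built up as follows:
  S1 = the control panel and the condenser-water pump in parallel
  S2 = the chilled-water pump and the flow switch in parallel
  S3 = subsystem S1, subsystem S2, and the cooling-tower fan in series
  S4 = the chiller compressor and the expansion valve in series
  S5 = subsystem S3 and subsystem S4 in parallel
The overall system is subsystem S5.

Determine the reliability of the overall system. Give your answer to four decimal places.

Parallel (control panel and condenser-water pump): 1 − (1 − 0.840000)(1 − 0.740000) = 0.958400
Parallel (chilled-water pump and flow switch): 1 − (1 − 0.920000)(1 − 0.750000) = 0.980000
Series ([0.958400], [0.980000], and cooling-tower fan): 0.958400 × 0.980000 × 0.940000 = 0.882878
Series (chiller compressor and expansion valve): 0.730000 × 0.800000 = 0.584000
Parallel ([0.882878] and [0.584000]): 1 − (1 − 0.882878)(1 − 0.584000) = 0.9513

0.9513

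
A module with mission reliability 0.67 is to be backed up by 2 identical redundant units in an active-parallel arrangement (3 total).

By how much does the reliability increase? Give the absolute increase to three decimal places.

0.294

R_before = 0.67
R_after = 1 − (1 − 0.67)^3 = 0.964
ΔR = 0.964 − 0.67 = 0.294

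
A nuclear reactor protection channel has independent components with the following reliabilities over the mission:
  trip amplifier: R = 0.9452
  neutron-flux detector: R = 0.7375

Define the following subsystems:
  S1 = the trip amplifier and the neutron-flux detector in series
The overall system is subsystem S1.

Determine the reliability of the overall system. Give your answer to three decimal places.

Series (trip amplifier and neutron-flux detector): 0.94520 × 0.73750 = 0.697

0.697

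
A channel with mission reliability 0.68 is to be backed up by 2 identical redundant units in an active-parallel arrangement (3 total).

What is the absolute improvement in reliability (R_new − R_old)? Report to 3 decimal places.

R_before = 0.68
R_after = 1 − (1 − 0.68)^3 = 0.967
ΔR = 0.967 − 0.68 = 0.287

0.287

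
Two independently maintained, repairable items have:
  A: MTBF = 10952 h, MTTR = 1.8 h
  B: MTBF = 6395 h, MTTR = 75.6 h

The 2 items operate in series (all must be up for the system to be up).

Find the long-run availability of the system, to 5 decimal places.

0.98815

A(A) = MTBF/(MTBF+MTTR) = 10952/(10952+1.8) = 0.999836
A(B) = MTBF/(MTBF+MTTR) = 6395/(6395+75.6) = 0.988316
Series availability: 0.999836 × 0.988316 = 0.98815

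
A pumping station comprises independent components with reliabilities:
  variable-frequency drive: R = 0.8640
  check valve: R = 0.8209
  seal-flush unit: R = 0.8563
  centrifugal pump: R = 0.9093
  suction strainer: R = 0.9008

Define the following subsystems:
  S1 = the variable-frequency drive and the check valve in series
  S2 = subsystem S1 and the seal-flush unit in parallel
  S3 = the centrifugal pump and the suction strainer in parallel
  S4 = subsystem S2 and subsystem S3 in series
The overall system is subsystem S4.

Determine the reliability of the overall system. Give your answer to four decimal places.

Series (variable-frequency drive and check valve): 0.864000 × 0.820900 = 0.709258
Parallel ([0.709258] and seal-flush unit): 1 − (1 − 0.709258)(1 − 0.856300) = 0.958220
Parallel (centrifugal pump and suction strainer): 1 − (1 − 0.909300)(1 − 0.900800) = 0.991003
Series ([0.958220] and [0.991003]): 0.958220 × 0.991003 = 0.9496

0.9496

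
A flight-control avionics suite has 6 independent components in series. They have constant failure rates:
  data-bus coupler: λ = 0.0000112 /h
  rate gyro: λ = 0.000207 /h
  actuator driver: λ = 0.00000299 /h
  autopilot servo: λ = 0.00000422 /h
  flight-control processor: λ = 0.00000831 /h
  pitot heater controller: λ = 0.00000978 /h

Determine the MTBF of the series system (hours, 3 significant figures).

Series of exponential components: λ_sys = Σ λ_i
λ_sys = 0.0000112 + 0.000207 + 0.00000299 + 0.00000422 + 0.00000831 + 0.00000978 = 2.4350e-04 /h
MTBF = 1 / λ_sys = 4110 h

4110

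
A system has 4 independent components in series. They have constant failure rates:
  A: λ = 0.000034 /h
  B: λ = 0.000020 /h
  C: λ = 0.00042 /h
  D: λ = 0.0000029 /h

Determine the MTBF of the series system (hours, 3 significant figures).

2100

Series of exponential components: λ_sys = Σ λ_i
λ_sys = 0.000034 + 0.000020 + 0.00042 + 0.0000029 = 4.7690e-04 /h
MTBF = 1 / λ_sys = 2100 h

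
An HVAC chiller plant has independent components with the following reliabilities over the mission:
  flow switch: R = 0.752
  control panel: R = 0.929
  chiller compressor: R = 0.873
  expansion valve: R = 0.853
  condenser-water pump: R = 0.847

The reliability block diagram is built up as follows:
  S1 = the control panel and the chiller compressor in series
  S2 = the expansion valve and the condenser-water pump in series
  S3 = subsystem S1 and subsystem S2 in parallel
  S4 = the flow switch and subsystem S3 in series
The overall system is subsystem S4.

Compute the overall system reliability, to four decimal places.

0.7126

Series (control panel and chiller compressor): 0.929000 × 0.873000 = 0.811017
Series (expansion valve and condenser-water pump): 0.853000 × 0.847000 = 0.722491
Parallel ([0.811017] and [0.722491]): 1 − (1 − 0.811017)(1 − 0.722491) = 0.947556
Series (flow switch and [0.947556]): 0.752000 × 0.947556 = 0.7126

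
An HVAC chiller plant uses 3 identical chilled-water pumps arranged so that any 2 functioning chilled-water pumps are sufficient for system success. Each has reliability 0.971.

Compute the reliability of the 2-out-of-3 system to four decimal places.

R = Σ_{i=2}^{3} C(3,i) p^i (1−p)^{3−i} with p = 0.971
C(3,2)·0.971^2·0.029^1 = 0.082027
C(3,3)·0.971^3·0.029^0 = 0.915499
Sum = 0.9975

0.9975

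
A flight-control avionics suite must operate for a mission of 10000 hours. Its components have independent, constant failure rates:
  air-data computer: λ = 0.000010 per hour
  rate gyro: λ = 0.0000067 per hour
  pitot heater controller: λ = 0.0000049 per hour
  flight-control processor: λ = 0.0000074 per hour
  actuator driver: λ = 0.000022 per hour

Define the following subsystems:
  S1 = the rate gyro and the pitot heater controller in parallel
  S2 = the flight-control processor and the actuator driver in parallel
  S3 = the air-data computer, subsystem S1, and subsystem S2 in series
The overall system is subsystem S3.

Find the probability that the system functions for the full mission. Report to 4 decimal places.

0.8893

R(air-data computer) = exp(−0.000010 × 10000) = 0.904837
R(rate gyro) = exp(−0.0000067 × 10000) = 0.935195
R(pitot heater controller) = exp(−0.0000049 × 10000) = 0.952181
R(flight-control processor) = exp(−0.0000074 × 10000) = 0.928672
R(actuator driver) = exp(−0.000022 × 10000) = 0.802519
Parallel (rate gyro and pitot heater controller): 1 − (1 − 0.935195)(1 − 0.952181) = 0.996901
Parallel (flight-control processor and actuator driver): 1 − (1 − 0.928672)(1 − 0.802519) = 0.985914
Series (air-data computer, [0.996901], and [0.985914]): 0.904837 × 0.996901 × 0.985914 = 0.8893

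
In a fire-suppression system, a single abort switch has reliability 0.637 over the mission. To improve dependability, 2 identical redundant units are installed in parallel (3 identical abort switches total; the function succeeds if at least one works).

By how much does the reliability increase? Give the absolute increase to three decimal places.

R_before = 0.637
R_after = 1 − (1 − 0.637)^3 = 0.952
ΔR = 0.952 − 0.637 = 0.315

0.315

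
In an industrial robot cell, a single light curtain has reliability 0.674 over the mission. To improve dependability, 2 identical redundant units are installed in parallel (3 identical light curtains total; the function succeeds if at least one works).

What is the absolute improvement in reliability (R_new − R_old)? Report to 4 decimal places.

0.2914

R_before = 0.674
R_after = 1 − (1 − 0.674)^3 = 0.9654
ΔR = 0.9654 − 0.674 = 0.2914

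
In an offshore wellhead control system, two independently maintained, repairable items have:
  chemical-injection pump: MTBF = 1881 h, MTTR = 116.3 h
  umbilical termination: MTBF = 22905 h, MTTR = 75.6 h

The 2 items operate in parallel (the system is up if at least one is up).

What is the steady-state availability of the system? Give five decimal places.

A(chemical-injection pump) = MTBF/(MTBF+MTTR) = 1881/(1881+116.3) = 0.941771
A(umbilical termination) = MTBF/(MTBF+MTTR) = 22905/(22905+75.6) = 0.996710
Parallel availability: 1 − (1 − 0.941771)(1 − 0.996710) = 0.99981

0.99981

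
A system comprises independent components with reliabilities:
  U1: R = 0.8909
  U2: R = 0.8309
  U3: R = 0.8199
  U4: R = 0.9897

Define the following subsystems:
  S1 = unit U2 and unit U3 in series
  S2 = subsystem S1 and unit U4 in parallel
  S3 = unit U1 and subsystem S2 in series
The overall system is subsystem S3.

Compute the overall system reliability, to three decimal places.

Series (U2 and U3): 0.83090 × 0.81990 = 0.68125
Parallel ([0.68125] and U4): 1 − (1 − 0.68125)(1 − 0.98970) = 0.99672
Series (U1 and [0.99672]): 0.89090 × 0.99672 = 0.888

0.888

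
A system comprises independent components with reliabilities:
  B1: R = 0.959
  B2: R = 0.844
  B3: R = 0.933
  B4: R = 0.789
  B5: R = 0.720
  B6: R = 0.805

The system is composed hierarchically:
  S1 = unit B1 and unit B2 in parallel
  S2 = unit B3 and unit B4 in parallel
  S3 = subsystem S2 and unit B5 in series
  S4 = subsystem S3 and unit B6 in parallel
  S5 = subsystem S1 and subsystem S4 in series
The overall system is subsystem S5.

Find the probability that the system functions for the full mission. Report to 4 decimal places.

Parallel (B1 and B2): 1 − (1 − 0.959000)(1 − 0.844000) = 0.993604
Parallel (B3 and B4): 1 − (1 − 0.933000)(1 − 0.789000) = 0.985863
Series ([0.985863] and B5): 0.985863 × 0.720000 = 0.709821
Parallel ([0.709821] and B6): 1 − (1 − 0.709821)(1 − 0.805000) = 0.943415
Series ([0.993604] and [0.943415]): 0.993604 × 0.943415 = 0.9374

0.9374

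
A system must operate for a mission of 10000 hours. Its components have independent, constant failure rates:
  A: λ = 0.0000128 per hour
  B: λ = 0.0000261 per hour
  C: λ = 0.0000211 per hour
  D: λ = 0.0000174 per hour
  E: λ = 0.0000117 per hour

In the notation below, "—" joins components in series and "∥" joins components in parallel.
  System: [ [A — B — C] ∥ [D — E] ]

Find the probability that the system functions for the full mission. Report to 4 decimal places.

R(A) = exp(−0.0000128 × 10000) = 0.879853
R(B) = exp(−0.0000261 × 10000) = 0.770281
R(C) = exp(−0.0000211 × 10000) = 0.809774
R(D) = exp(−0.0000174 × 10000) = 0.840297
R(E) = exp(−0.0000117 × 10000) = 0.889585
Series (A, B, and C): 0.879853 × 0.770281 × 0.809774 = 0.548811
Series (D and E): 0.840297 × 0.889585 = 0.747516
Parallel ([0.548811] and [0.747516]): 1 − (1 − 0.548811)(1 − 0.747516) = 0.8861

0.8861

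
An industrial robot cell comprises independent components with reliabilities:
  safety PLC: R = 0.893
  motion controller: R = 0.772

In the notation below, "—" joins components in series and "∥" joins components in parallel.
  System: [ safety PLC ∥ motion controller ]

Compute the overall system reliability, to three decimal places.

0.976

Parallel (safety PLC and motion controller): 1 − (1 − 0.89300)(1 − 0.77200) = 0.976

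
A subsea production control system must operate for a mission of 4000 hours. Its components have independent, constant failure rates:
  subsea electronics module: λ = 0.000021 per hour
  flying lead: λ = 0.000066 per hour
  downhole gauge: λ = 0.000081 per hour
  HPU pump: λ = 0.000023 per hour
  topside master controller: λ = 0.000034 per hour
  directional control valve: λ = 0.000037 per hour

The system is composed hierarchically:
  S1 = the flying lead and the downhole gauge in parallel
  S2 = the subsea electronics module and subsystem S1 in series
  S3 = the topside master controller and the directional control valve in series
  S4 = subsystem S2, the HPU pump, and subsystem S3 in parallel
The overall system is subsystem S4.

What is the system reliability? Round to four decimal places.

0.9970

R(subsea electronics module) = exp(−0.000021 × 4000) = 0.919431
R(flying lead) = exp(−0.000066 × 4000) = 0.767974
R(downhole gauge) = exp(−0.000081 × 4000) = 0.723250
R(HPU pump) = exp(−0.000023 × 4000) = 0.912105
R(topside master controller) = exp(−0.000034 × 4000) = 0.872843
R(directional control valve) = exp(−0.000037 × 4000) = 0.862431
Parallel (flying lead and downhole gauge): 1 − (1 − 0.767974)(1 − 0.723250) = 0.935787
Series (subsea electronics module and [0.935787]): 0.919431 × 0.935787 = 0.860392
Series (topside master controller and directional control valve): 0.872843 × 0.862431 = 0.752767
Parallel ([0.860392], HPU pump, and [0.752767]): 1 − (1 − 0.860392)(1 − 0.912105)(1 − 0.752767) = 0.9970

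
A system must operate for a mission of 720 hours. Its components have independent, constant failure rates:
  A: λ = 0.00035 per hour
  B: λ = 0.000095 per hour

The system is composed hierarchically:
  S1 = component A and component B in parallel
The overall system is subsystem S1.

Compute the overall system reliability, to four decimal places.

R(A) = exp(−0.00035 × 720) = 0.777245
R(B) = exp(−0.000095 × 720) = 0.933887
Parallel (A and B): 1 − (1 − 0.777245)(1 − 0.933887) = 0.9853

0.9853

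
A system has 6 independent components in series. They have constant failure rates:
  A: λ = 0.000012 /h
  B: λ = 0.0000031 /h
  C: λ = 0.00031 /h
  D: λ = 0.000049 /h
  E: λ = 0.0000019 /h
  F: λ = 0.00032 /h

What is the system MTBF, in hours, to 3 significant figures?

Series of exponential components: λ_sys = Σ λ_i
λ_sys = 0.000012 + 0.0000031 + 0.00031 + 0.000049 + 0.0000019 + 0.00032 = 6.9600e-04 /h
MTBF = 1 / λ_sys = 1440 h

1440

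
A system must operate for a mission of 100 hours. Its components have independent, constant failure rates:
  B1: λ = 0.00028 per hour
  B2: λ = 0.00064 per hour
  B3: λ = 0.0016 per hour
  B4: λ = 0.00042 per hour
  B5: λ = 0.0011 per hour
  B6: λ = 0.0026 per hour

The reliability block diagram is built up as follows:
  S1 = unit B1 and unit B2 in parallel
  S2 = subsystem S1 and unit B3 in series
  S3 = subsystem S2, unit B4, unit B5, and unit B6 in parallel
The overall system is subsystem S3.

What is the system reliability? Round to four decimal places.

R(B1) = exp(−0.00028 × 100) = 0.972388
R(B2) = exp(−0.00064 × 100) = 0.938005
R(B3) = exp(−0.0016 × 100) = 0.852144
R(B4) = exp(−0.00042 × 100) = 0.958870
R(B5) = exp(−0.0011 × 100) = 0.895834
R(B6) = exp(−0.0026 × 100) = 0.771052
Parallel (B1 and B2): 1 − (1 − 0.972388)(1 − 0.938005) = 0.998288
Series ([0.998288] and B3): 0.998288 × 0.852144 = 0.850685
Parallel ([0.850685], B4, B5, and B6): 1 − (1 − 0.850685)(1 − 0.958870)(1 − 0.895834)(1 − 0.771052) = 0.9999

0.9999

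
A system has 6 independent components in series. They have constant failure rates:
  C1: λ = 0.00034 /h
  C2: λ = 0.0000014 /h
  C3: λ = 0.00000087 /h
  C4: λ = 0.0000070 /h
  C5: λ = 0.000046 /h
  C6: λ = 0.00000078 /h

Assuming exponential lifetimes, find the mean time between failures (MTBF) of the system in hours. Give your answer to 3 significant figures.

Series of exponential components: λ_sys = Σ λ_i
λ_sys = 0.00034 + 0.0000014 + 0.00000087 + 0.0000070 + 0.000046 + 0.00000078 = 3.9605e-04 /h
MTBF = 1 / λ_sys = 2520 h

2520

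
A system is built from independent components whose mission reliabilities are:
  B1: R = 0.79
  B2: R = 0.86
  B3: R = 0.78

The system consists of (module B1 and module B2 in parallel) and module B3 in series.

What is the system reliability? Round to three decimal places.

Parallel (B1 and B2): 1 − (1 − 0.79000)(1 − 0.86000) = 0.97060
Series ([0.97060] and B3): 0.97060 × 0.78000 = 0.757

0.757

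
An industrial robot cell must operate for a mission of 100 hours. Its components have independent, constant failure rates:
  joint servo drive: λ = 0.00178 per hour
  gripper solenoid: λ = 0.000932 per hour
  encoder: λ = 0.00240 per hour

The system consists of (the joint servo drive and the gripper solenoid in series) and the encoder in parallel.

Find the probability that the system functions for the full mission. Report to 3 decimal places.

0.949

R(joint servo drive) = exp(−0.00178 × 100) = 0.83694
R(gripper solenoid) = exp(−0.000932 × 100) = 0.91101
R(encoder) = exp(−0.00240 × 100) = 0.78663
Series (joint servo drive and gripper solenoid): 0.83694 × 0.91101 = 0.76246
Parallel ([0.76246] and encoder): 1 − (1 − 0.76246)(1 − 0.78663) = 0.949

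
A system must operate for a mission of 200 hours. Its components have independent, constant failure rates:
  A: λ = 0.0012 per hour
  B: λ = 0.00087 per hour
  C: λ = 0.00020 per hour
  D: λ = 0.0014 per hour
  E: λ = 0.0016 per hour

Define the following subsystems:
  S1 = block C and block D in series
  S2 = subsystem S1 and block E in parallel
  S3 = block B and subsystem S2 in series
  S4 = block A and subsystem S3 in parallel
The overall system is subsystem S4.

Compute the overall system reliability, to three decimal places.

R(A) = exp(−0.0012 × 200) = 0.78663
R(B) = exp(−0.00087 × 200) = 0.84030
R(C) = exp(−0.00020 × 200) = 0.96079
R(D) = exp(−0.0014 × 200) = 0.75578
R(E) = exp(−0.0016 × 200) = 0.72615
Series (C and D): 0.96079 × 0.75578 = 0.72615
Parallel ([0.72615] and E): 1 − (1 − 0.72615)(1 − 0.72615) = 0.92501
Series (B and [0.92501]): 0.84030 × 0.92501 = 0.77729
Parallel (A and [0.77729]): 1 − (1 − 0.78663)(1 − 0.77729) = 0.952

0.952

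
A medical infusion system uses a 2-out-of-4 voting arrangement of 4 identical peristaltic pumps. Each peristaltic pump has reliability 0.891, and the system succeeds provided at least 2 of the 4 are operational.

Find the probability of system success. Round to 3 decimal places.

R = Σ_{i=2}^{4} C(4,i) p^i (1−p)^{4−i} with p = 0.891
C(4,2)·0.891^2·0.109^2 = 0.05659
C(4,3)·0.891^3·0.109^1 = 0.30840
C(4,4)·0.891^4·0.109^0 = 0.63025
Sum = 0.995

0.995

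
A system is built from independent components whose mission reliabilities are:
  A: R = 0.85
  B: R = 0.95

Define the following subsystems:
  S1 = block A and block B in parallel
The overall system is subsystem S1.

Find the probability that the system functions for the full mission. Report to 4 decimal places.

0.9925

Parallel (A and B): 1 − (1 − 0.850000)(1 − 0.950000) = 0.9925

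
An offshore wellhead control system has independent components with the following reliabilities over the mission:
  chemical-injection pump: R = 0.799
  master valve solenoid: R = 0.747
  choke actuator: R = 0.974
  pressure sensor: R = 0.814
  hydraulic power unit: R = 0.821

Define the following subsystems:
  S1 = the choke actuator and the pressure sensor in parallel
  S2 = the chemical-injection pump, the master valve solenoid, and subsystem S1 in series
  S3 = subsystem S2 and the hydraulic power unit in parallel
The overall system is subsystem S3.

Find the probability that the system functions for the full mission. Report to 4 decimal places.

0.9273

Parallel (choke actuator and pressure sensor): 1 − (1 − 0.974000)(1 − 0.814000) = 0.995164
Series (chemical-injection pump, master valve solenoid, and [0.995164]): 0.799000 × 0.747000 × 0.995164 = 0.593967
Parallel ([0.593967] and hydraulic power unit): 1 − (1 − 0.593967)(1 − 0.821000) = 0.9273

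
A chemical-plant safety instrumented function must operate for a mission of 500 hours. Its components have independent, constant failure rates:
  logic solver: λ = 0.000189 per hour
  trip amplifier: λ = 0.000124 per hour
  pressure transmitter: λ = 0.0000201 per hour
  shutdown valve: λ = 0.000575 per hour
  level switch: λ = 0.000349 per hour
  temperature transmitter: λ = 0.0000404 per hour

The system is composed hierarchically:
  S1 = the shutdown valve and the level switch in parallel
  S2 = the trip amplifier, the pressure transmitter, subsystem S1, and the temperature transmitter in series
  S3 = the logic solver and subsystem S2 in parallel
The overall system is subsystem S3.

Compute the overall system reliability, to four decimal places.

R(logic solver) = exp(−0.000189 × 500) = 0.909828
R(trip amplifier) = exp(−0.000124 × 500) = 0.939883
R(pressure transmitter) = exp(−0.0000201 × 500) = 0.990000
R(shutdown valve) = exp(−0.000575 × 500) = 0.750137
R(level switch) = exp(−0.000349 × 500) = 0.839877
R(temperature transmitter) = exp(−0.0000404 × 500) = 0.980003
Parallel (shutdown valve and level switch): 1 − (1 − 0.750137)(1 − 0.839877) = 0.959991
Series (trip amplifier, pressure transmitter, [0.959991], and temperature transmitter): 0.939883 × 0.990000 × 0.959991 × 0.980003 = 0.875394
Parallel (logic solver and [0.875394]): 1 − (1 − 0.909828)(1 − 0.875394) = 0.9888

0.9888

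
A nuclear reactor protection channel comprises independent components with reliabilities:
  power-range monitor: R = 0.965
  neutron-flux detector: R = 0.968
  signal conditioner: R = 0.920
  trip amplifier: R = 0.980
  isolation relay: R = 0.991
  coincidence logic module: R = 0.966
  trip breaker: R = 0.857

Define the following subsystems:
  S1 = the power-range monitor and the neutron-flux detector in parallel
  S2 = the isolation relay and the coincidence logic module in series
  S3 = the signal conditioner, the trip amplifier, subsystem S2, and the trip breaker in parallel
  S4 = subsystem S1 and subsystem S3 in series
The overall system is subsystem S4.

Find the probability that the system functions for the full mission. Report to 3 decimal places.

Parallel (power-range monitor and neutron-flux detector): 1 − (1 − 0.96500)(1 − 0.96800) = 0.99888
Series (isolation relay and coincidence logic module): 0.99100 × 0.96600 = 0.95731
Parallel (signal conditioner, trip amplifier, [0.95731], and trip breaker): 1 − (1 − 0.92000)(1 − 0.98000)(1 − 0.95731)(1 − 0.85700) = 0.99999
Series ([0.99888] and [0.99999]): 0.99888 × 0.99999 = 0.999

0.999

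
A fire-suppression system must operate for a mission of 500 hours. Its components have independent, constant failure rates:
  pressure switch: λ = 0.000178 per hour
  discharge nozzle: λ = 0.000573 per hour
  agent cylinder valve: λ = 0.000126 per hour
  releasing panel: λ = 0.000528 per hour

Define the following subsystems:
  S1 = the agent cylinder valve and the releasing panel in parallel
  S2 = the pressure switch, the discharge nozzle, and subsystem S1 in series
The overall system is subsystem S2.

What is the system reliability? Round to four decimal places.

0.6772

R(pressure switch) = exp(−0.000178 × 500) = 0.914846
R(discharge nozzle) = exp(−0.000573 × 500) = 0.750887
R(agent cylinder valve) = exp(−0.000126 × 500) = 0.938943
R(releasing panel) = exp(−0.000528 × 500) = 0.767974
Parallel (agent cylinder valve and releasing panel): 1 − (1 − 0.938943)(1 − 0.767974) = 0.985833
Series (pressure switch, discharge nozzle, and [0.985833]): 0.914846 × 0.750887 × 0.985833 = 0.6772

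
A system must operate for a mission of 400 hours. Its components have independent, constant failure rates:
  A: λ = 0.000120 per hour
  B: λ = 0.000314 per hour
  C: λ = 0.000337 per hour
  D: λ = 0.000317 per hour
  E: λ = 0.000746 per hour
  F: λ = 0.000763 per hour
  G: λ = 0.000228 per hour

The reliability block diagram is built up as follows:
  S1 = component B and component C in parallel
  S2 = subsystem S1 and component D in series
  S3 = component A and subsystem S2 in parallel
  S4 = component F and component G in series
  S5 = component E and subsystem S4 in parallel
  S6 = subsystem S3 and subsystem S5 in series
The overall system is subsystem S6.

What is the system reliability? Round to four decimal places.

0.9099

R(A) = exp(−0.000120 × 400) = 0.953134
R(B) = exp(−0.000314 × 400) = 0.881968
R(C) = exp(−0.000337 × 400) = 0.873891
R(D) = exp(−0.000317 × 400) = 0.880910
R(E) = exp(−0.000746 × 400) = 0.742004
R(F) = exp(−0.000763 × 400) = 0.736976
R(G) = exp(−0.000228 × 400) = 0.912835
Parallel (B and C): 1 − (1 − 0.881968)(1 − 0.873891) = 0.985115
Series ([0.985115] and D): 0.985115 × 0.880910 = 0.867798
Parallel (A and [0.867798]): 1 − (1 − 0.953134)(1 − 0.867798) = 0.993804
Series (F and G): 0.736976 × 0.912835 = 0.672737
Parallel (E and [0.672737]): 1 − (1 − 0.742004)(1 − 0.672737) = 0.915567
Series ([0.993804] and [0.915567]): 0.993804 × 0.915567 = 0.9099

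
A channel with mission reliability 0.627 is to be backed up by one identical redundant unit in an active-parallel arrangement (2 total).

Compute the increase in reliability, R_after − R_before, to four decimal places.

0.2339

R_before = 0.627
R_after = 1 − (1 − 0.627)^2 = 0.8609
ΔR = 0.8609 − 0.627 = 0.2339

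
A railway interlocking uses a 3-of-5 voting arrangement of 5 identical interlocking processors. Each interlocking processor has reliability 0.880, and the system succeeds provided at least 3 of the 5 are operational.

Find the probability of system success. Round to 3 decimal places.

R = Σ_{i=3}^{5} C(5,i) p^i (1−p)^{5−i} with p = 0.880
C(5,3)·0.880^3·0.120^2 = 0.09813
C(5,4)·0.880^4·0.120^1 = 0.35982
C(5,5)·0.880^5·0.120^0 = 0.52773
Sum = 0.986

0.986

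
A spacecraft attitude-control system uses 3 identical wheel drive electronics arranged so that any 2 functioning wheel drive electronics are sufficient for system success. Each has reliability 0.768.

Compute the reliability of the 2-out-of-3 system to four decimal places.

0.8635

R = Σ_{i=2}^{3} C(3,i) p^i (1−p)^{3−i} with p = 0.768
C(3,2)·0.768^2·0.232^1 = 0.410518
C(3,3)·0.768^3·0.232^0 = 0.452985
Sum = 0.8635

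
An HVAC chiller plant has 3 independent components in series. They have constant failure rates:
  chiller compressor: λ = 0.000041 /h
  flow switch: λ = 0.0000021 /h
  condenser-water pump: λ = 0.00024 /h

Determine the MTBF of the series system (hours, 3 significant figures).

Series of exponential components: λ_sys = Σ λ_i
λ_sys = 0.000041 + 0.0000021 + 0.00024 = 2.8310e-04 /h
MTBF = 1 / λ_sys = 3530 h

3530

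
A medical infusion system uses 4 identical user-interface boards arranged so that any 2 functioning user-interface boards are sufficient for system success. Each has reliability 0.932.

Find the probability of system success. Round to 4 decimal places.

0.9988

R = Σ_{i=2}^{4} C(4,i) p^i (1−p)^{4−i} with p = 0.932
C(4,2)·0.932^2·0.068^2 = 0.024099
C(4,3)·0.932^3·0.068^1 = 0.220200
C(4,4)·0.932^4·0.068^0 = 0.754508
Sum = 0.9988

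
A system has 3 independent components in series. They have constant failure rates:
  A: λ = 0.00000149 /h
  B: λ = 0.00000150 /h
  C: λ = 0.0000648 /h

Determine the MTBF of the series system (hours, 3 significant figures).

Series of exponential components: λ_sys = Σ λ_i
λ_sys = 0.00000149 + 0.00000150 + 0.0000648 = 6.7790e-05 /h
MTBF = 1 / λ_sys = 14800 h

14800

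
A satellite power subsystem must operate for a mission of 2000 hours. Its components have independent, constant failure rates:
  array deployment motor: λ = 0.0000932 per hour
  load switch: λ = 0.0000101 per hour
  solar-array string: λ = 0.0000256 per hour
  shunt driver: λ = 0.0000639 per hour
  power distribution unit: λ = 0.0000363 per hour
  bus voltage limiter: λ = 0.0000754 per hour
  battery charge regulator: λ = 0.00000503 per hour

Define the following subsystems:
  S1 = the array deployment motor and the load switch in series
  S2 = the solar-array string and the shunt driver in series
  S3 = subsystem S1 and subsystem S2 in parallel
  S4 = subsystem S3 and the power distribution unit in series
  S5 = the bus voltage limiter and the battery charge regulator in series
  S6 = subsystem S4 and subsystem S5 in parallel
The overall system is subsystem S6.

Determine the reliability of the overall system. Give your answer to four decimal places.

0.9854

R(array deployment motor) = exp(−0.0000932 × 2000) = 0.829942
R(load switch) = exp(−0.0000101 × 2000) = 0.980003
R(solar-array string) = exp(−0.0000256 × 2000) = 0.950089
R(shunt driver) = exp(−0.0000639 × 2000) = 0.880029
R(power distribution unit) = exp(−0.0000363 × 2000) = 0.929973
R(bus voltage limiter) = exp(−0.0000754 × 2000) = 0.860020
R(battery charge regulator) = exp(−0.00000503 × 2000) = 0.989990
Series (array deployment motor and load switch): 0.829942 × 0.980003 = 0.813346
Series (solar-array string and shunt driver): 0.950089 × 0.880029 = 0.836106
Parallel ([0.813346] and [0.836106]): 1 − (1 − 0.813346)(1 − 0.836106) = 0.969409
Series ([0.969409] and power distribution unit): 0.969409 × 0.929973 = 0.901524
Series (bus voltage limiter and battery charge regulator): 0.860020 × 0.989990 = 0.851411
Parallel ([0.901524] and [0.851411]): 1 − (1 − 0.901524)(1 − 0.851411) = 0.9854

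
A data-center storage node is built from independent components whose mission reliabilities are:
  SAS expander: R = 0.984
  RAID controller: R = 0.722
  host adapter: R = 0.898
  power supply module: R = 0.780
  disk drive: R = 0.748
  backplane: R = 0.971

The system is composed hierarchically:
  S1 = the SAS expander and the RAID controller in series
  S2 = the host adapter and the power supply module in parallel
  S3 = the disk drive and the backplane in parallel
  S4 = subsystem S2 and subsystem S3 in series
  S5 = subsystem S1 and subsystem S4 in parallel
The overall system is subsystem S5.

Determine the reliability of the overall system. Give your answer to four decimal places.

0.9914

Series (SAS expander and RAID controller): 0.984000 × 0.722000 = 0.710448
Parallel (host adapter and power supply module): 1 − (1 − 0.898000)(1 − 0.780000) = 0.977560
Parallel (disk drive and backplane): 1 − (1 − 0.748000)(1 − 0.971000) = 0.992692
Series ([0.977560] and [0.992692]): 0.977560 × 0.992692 = 0.970416
Parallel ([0.710448] and [0.970416]): 1 − (1 − 0.710448)(1 − 0.970416) = 0.9914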